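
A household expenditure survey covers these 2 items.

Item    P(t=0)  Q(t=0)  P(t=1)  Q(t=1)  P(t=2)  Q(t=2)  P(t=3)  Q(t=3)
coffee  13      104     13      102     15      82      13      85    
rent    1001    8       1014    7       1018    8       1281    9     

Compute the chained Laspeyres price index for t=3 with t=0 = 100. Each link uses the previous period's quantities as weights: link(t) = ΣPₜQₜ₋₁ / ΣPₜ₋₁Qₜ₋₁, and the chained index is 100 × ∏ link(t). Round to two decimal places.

125.40

Link t=0→t=1:
ΣP(t=1)Q(t=0) = 13×104 + 1014×8 = 1352 + 8112 = 9464
ΣP(t=0)Q(t=0) = 13×104 + 1001×8 = 1352 + 8008 = 9360
link = 9464/9360 = 1.011111
Link t=1→t=2:
ΣP(t=2)Q(t=1) = 15×102 + 1018×7 = 1530 + 7126 = 8656
ΣP(t=1)Q(t=1) = 13×102 + 1014×7 = 1326 + 7098 = 8424
link = 8656/8424 = 1.027540
Link t=2→t=3:
ΣP(t=3)Q(t=2) = 13×82 + 1281×8 = 1066 + 10248 = 11314
ΣP(t=2)Q(t=2) = 15×82 + 1018×8 = 1230 + 8144 = 9374
link = 11314/9374 = 1.206955
Chained index = 100 × 1.011111 × 1.027540 × 1.206955 = 125.3975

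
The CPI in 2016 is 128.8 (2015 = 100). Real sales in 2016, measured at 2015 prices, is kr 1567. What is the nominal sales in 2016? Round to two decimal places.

Nominal = Real × (Index/100) = 1567 × (128.8/100)
        = 1567 × 1.288 = 2018.2960

2018.30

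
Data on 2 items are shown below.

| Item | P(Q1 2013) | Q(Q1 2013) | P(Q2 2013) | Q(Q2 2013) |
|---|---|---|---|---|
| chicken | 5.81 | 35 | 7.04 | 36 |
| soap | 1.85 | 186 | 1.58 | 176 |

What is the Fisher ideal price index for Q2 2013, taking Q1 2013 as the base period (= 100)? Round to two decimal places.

Laspeyres component (base-period weights):
ΣP(Q2 2013)Q(Q1 2013) = 7.04×35 + 1.58×186 = 246.4 + 293.88 = 540.28
ΣP(Q1 2013)Q(Q1 2013) = 5.81×35 + 1.85×186 = 203.35 + 344.1 = 547.45
L = 540.28 / 547.45 × 100 = 98.6903
Paasche component (current-period weights):
ΣP(Q2 2013)Q(Q2 2013) = 7.04×36 + 1.58×176 = 253.44 + 278.08 = 531.52
ΣP(Q1 2013)Q(Q2 2013) = 5.81×36 + 1.85×176 = 209.16 + 325.6 = 534.76
P = 531.52 / 534.76 × 100 = 99.3941
Fisher = √(L × P) = √(98.6903 × 99.3941) = 99.0416

99.04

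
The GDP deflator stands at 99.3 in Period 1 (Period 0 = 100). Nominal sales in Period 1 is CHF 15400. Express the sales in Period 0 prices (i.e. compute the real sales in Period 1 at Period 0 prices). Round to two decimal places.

Real = Nominal ÷ (Index/100) = 15400 ÷ (99.3/100)
     = 15400 ÷ 0.993 = 15508.5599

15508.56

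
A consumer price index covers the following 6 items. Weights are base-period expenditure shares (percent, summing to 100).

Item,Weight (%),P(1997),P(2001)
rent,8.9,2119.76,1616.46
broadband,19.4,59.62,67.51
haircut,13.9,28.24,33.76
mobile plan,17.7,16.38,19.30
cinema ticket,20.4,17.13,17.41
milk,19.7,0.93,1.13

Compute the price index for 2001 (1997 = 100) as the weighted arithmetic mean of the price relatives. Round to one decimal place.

110.9

rent: 8.9 × (1616.46/2119.76) = 8.9 × 0.762567 = 6.7869
broadband: 19.4 × (67.51/59.62) = 19.4 × 1.132338 = 21.9674
haircut: 13.9 × (33.76/28.24) = 13.9 × 1.195467 = 16.6170
mobile plan: 17.7 × (19.30/16.38) = 17.7 × 1.178266 = 20.8553
cinema ticket: 20.4 × (17.41/17.13) = 20.4 × 1.016346 = 20.7335
milk: 19.7 × (1.13/0.93) = 19.7 × 1.215054 = 23.9366
Index = Σ wᵢ·(p₁ᵢ/p₀ᵢ) = 6.7869 + 21.9674 + 16.6170 + 20.8553 + 20.7335 + 23.9366 = 110.8965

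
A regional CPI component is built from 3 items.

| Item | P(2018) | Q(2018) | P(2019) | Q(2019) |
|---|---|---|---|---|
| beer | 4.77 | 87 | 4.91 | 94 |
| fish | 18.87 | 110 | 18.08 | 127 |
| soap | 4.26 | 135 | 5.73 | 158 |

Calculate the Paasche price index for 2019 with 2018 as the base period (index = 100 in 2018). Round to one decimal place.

Paasche price index uses current-period quantities as weights.
ΣP(2019)·Q(2019) = 4.91×94 + 18.08×127 + 5.73×158 = 461.54 + 2296.16 + 905.34 = 3663.04
ΣP(2018)·Q(2019) = 4.77×94 + 18.87×127 + 4.26×158 = 448.38 + 2396.49 + 673.08 = 3517.95
Index = 3663.04 / 3517.95 × 100 = 104.1243

104.1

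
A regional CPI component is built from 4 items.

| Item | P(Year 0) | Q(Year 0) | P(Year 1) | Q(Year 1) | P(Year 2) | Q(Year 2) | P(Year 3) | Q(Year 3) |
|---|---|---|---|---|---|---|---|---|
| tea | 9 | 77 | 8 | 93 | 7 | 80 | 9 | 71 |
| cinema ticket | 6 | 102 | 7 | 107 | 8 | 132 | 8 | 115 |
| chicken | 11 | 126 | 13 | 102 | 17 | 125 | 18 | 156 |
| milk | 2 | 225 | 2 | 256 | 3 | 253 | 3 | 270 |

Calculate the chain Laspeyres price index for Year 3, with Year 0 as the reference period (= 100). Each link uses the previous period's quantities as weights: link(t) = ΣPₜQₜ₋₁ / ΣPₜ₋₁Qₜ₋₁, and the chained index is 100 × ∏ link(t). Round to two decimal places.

139.26

Link Year 0→Year 1:
ΣP(Year 1)Q(Year 0) = 8×77 + 7×102 + 13×126 + 2×225 = 616 + 714 + 1638 + 450 = 3418
ΣP(Year 0)Q(Year 0) = 9×77 + 6×102 + 11×126 + 2×225 = 693 + 612 + 1386 + 450 = 3141
link = 3418/3141 = 1.088188
Link Year 1→Year 2:
ΣP(Year 2)Q(Year 1) = 7×93 + 8×107 + 17×102 + 3×256 = 651 + 856 + 1734 + 768 = 4009
ΣP(Year 1)Q(Year 1) = 8×93 + 7×107 + 13×102 + 2×256 = 744 + 749 + 1326 + 512 = 3331
link = 4009/3331 = 1.203542
Link Year 2→Year 3:
ΣP(Year 3)Q(Year 2) = 9×80 + 8×132 + 18×125 + 3×253 = 720 + 1056 + 2250 + 759 = 4785
ΣP(Year 2)Q(Year 2) = 7×80 + 8×132 + 17×125 + 3×253 = 560 + 1056 + 2125 + 759 = 4500
link = 4785/4500 = 1.063333
Chained index = 100 × 1.088188 × 1.203542 × 1.063333 = 139.2628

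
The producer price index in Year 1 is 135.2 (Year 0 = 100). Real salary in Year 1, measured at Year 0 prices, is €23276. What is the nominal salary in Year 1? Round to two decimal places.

Nominal = Real × (Index/100) = 23276 × (135.2/100)
        = 23276 × 1.352 = 31469.1520

31469.15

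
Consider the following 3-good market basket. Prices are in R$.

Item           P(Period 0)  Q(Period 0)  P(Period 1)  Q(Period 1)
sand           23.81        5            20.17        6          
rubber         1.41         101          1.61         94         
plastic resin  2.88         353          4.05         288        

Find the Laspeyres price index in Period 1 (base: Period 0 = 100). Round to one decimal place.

Laspeyres price index uses base-period quantities as weights.
ΣP(Period 1)·Q(Period 0) = 20.17×5 + 1.61×101 + 4.05×353 = 100.85 + 162.61 + 1429.65 = 1693.11
ΣP(Period 0)·Q(Period 0) = 23.81×5 + 1.41×101 + 2.88×353 = 119.05 + 142.41 + 1016.64 = 1278.1
Index = 1693.11 / 1278.1 × 100 = 132.4709

132.5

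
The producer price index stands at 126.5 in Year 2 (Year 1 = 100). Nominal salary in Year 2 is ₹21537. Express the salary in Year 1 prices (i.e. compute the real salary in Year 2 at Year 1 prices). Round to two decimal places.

Real = Nominal ÷ (Index/100) = 21537 ÷ (126.5/100)
     = 21537 ÷ 1.265 = 17025.2964

17025.30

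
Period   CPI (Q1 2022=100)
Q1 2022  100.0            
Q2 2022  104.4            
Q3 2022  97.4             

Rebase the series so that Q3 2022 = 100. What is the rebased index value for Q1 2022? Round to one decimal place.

Rebased(Q1 2022) = 100.0 / 97.4 × 100 = 102.6694

102.7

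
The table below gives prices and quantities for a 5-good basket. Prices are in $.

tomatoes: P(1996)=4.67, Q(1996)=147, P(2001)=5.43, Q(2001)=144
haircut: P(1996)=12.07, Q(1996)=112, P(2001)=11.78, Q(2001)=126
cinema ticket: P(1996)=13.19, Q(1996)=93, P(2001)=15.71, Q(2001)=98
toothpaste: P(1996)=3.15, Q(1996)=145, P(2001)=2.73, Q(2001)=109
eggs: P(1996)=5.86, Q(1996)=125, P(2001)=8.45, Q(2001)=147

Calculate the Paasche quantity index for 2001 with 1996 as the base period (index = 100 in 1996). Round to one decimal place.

106.3

Paasche quantity index uses current-period prices as weights.
ΣP(2001)·Q(2001) = 5.43×144 + 11.78×126 + 15.71×98 + 2.73×109 + 8.45×147 = 781.92 + 1484.28 + 1539.58 + 297.57 + 1242.15 = 5345.5
ΣP(2001)·Q(1996) = 5.43×147 + 11.78×112 + 15.71×93 + 2.73×145 + 8.45×125 = 798.21 + 1319.36 + 1461.03 + 395.85 + 1056.25 = 5030.7
Index = 5345.5 / 5030.7 × 100 = 106.2576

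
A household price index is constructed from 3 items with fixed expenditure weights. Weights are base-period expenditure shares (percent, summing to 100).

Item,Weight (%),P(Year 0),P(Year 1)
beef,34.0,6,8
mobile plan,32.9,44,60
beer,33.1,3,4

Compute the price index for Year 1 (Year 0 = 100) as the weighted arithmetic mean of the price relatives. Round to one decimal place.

134.3

beef: 34.0 × (8/6) = 34.0 × 1.333333 = 45.3333
mobile plan: 32.9 × (60/44) = 32.9 × 1.363636 = 44.8636
beer: 33.1 × (4/3) = 33.1 × 1.333333 = 44.1333
Index = Σ wᵢ·(p₁ᵢ/p₀ᵢ) = 45.3333 + 44.8636 + 44.1333 = 134.3303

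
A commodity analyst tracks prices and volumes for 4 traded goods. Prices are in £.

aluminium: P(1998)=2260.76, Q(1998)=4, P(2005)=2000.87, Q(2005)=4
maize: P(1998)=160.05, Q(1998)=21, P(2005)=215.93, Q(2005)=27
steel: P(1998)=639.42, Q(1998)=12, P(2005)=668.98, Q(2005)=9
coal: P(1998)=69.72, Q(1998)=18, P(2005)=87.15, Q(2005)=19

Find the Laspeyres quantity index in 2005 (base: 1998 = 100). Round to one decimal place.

95.8

Laspeyres quantity index uses base-period prices as weights.
ΣP(1998)·Q(2005) = 2260.76×4 + 160.05×27 + 639.42×9 + 69.72×19 = 9043.04 + 4321.35 + 5754.78 + 1324.68 = 20443.85
ΣP(1998)·Q(1998) = 2260.76×4 + 160.05×21 + 639.42×12 + 69.72×18 = 9043.04 + 3361.05 + 7673.04 + 1254.96 = 21332.09
Index = 20443.85 / 21332.09 × 100 = 95.8361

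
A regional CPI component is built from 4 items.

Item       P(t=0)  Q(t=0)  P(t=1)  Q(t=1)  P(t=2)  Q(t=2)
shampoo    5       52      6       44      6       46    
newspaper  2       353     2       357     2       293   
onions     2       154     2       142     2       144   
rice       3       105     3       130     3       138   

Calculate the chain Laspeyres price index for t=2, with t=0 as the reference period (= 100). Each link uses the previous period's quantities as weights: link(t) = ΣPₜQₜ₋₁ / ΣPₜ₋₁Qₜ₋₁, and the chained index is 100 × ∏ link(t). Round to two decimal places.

103.27

Link t=0→t=1:
ΣP(t=1)Q(t=0) = 6×52 + 2×353 + 2×154 + 3×105 = 312 + 706 + 308 + 315 = 1641
ΣP(t=0)Q(t=0) = 5×52 + 2×353 + 2×154 + 3×105 = 260 + 706 + 308 + 315 = 1589
link = 1641/1589 = 1.032725
Link t=1→t=2:
ΣP(t=2)Q(t=1) = 6×44 + 2×357 + 2×142 + 3×130 = 264 + 714 + 284 + 390 = 1652
ΣP(t=1)Q(t=1) = 6×44 + 2×357 + 2×142 + 3×130 = 264 + 714 + 284 + 390 = 1652
link = 1652/1652 = 1.000000
Chained index = 100 × 1.032725 × 1.000000 = 103.2725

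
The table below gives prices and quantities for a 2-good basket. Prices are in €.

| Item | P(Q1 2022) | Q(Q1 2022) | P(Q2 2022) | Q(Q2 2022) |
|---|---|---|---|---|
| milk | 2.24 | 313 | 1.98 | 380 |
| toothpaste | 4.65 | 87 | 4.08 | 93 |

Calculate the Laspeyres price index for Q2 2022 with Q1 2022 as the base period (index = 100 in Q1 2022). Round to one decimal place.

88.2

Laspeyres price index uses base-period quantities as weights.
ΣP(Q2 2022)·Q(Q1 2022) = 1.98×313 + 4.08×87 = 619.74 + 354.96 = 974.7
ΣP(Q1 2022)·Q(Q1 2022) = 2.24×313 + 4.65×87 = 701.12 + 404.55 = 1105.67
Index = 974.7 / 1105.67 × 100 = 88.1547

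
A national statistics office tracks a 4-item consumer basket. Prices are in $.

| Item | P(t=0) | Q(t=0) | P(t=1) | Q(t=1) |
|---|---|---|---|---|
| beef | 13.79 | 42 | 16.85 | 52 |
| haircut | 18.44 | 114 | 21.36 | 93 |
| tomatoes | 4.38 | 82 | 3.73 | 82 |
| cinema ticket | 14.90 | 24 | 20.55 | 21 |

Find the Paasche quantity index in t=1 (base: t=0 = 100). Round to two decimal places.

91.33

Paasche quantity index uses current-period prices as weights.
ΣP(t=1)·Q(t=1) = 16.85×52 + 21.36×93 + 3.73×82 + 20.55×21 = 876.2 + 1986.48 + 305.86 + 431.55 = 3600.09
ΣP(t=1)·Q(t=0) = 16.85×42 + 21.36×114 + 3.73×82 + 20.55×24 = 707.7 + 2435.04 + 305.86 + 493.2 = 3941.8
Index = 3600.09 / 3941.8 × 100 = 91.3311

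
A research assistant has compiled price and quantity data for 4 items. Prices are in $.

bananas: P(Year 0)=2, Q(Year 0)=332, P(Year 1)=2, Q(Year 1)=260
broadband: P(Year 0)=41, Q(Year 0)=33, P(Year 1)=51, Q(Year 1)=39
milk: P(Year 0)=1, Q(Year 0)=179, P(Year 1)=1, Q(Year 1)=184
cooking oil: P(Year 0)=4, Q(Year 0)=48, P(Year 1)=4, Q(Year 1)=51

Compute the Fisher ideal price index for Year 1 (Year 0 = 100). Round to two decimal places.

Laspeyres component (base-period weights):
ΣP(Year 1)Q(Year 0) = 2×332 + 51×33 + 1×179 + 4×48 = 664 + 1683 + 179 + 192 = 2718
ΣP(Year 0)Q(Year 0) = 2×332 + 41×33 + 1×179 + 4×48 = 664 + 1353 + 179 + 192 = 2388
L = 2718 / 2388 × 100 = 113.8191
Paasche component (current-period weights):
ΣP(Year 1)Q(Year 1) = 2×260 + 51×39 + 1×184 + 4×51 = 520 + 1989 + 184 + 204 = 2897
ΣP(Year 0)Q(Year 1) = 2×260 + 41×39 + 1×184 + 4×51 = 520 + 1599 + 184 + 204 = 2507
P = 2897 / 2507 × 100 = 115.5564
Fisher = √(L × P) = √(113.8191 × 115.5564) = 114.6845

114.68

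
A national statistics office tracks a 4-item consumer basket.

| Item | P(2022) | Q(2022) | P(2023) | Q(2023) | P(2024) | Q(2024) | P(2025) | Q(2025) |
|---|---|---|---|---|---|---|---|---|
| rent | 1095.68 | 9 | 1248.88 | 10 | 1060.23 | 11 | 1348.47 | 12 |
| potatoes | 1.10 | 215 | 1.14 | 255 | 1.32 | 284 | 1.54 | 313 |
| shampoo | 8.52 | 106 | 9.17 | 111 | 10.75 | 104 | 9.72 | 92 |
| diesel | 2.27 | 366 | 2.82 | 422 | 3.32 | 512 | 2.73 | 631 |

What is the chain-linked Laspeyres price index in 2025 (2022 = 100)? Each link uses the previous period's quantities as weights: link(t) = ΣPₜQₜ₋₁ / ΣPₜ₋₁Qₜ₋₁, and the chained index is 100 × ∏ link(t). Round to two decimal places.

Link 2022→2023:
ΣP(2023)Q(2022) = 1248.88×9 + 1.14×215 + 9.17×106 + 2.82×366 = 11239.92 + 245.1 + 972.02 + 1032.12 = 13489.16
ΣP(2022)Q(2022) = 1095.68×9 + 1.10×215 + 8.52×106 + 2.27×366 = 9861.12 + 236.5 + 903.12 + 830.82 = 11831.56
link = 13489.16/11831.56 = 1.140100
Link 2023→2024:
ΣP(2024)Q(2023) = 1060.23×10 + 1.32×255 + 10.75×111 + 3.32×422 = 10602.3 + 336.6 + 1193.25 + 1401.04 = 13533.19
ΣP(2023)Q(2023) = 1248.88×10 + 1.14×255 + 9.17×111 + 2.82×422 = 12488.8 + 290.7 + 1017.87 + 1190.04 = 14987.41
link = 13533.19/14987.41 = 0.902971
Link 2024→2025:
ΣP(2025)Q(2024) = 1348.47×11 + 1.54×284 + 9.72×104 + 2.73×512 = 14833.17 + 437.36 + 1010.88 + 1397.76 = 17679.17
ΣP(2024)Q(2024) = 1060.23×11 + 1.32×284 + 10.75×104 + 3.32×512 = 11662.53 + 374.88 + 1118 + 1699.84 = 14855.25
link = 17679.17/14855.25 = 1.190096
Chained index = 100 × 1.140100 × 0.902971 × 1.190096 = 122.5176

122.52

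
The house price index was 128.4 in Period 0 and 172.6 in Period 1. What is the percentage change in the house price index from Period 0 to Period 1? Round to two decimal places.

Change = (172.6 − 128.4) / 128.4 × 100
       = 44.2 / 128.4 × 100 = 34.4237%

34.42%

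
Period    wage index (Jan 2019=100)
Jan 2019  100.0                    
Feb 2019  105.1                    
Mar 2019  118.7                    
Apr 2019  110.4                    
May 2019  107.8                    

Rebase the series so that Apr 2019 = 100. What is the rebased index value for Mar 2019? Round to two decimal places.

107.52

Rebased(Mar 2019) = 118.7 / 110.4 × 100 = 107.5181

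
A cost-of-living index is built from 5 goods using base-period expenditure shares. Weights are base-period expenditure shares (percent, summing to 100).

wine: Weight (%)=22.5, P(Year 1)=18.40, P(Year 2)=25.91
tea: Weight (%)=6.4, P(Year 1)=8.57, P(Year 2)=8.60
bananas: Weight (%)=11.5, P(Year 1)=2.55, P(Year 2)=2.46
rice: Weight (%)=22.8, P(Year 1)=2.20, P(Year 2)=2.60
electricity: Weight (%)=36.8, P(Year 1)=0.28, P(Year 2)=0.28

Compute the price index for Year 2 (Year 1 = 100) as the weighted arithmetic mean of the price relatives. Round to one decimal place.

112.9

wine: 22.5 × (25.91/18.40) = 22.5 × 1.408152 = 31.6834
tea: 6.4 × (8.60/8.57) = 6.4 × 1.003501 = 6.4224
bananas: 11.5 × (2.46/2.55) = 11.5 × 0.964706 = 11.0941
rice: 22.8 × (2.60/2.20) = 22.8 × 1.181818 = 26.9455
electricity: 36.8 × (0.28/0.28) = 36.8 × 1.000000 = 36.8000
Index = Σ wᵢ·(p₁ᵢ/p₀ᵢ) = 31.6834 + 6.4224 + 11.0941 + 26.9455 + 36.8000 = 112.9454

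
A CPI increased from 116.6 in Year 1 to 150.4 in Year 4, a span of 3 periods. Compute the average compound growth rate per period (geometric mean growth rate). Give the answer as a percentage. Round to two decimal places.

Growth factor = (150.4/116.6)^(1/3) = (1.289880)^(1/3) = 1.088553
Growth rate = 1.088553 − 1 = 0.088553 = 8.8553%

8.86%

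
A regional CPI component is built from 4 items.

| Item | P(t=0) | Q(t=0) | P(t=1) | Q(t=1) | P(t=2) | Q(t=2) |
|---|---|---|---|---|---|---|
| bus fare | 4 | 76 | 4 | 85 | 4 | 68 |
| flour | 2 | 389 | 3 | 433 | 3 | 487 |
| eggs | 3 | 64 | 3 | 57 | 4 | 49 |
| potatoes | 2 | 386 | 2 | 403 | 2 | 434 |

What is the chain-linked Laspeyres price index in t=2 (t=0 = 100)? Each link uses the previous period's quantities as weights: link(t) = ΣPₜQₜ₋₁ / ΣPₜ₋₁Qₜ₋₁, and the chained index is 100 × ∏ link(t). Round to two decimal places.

Link t=0→t=1:
ΣP(t=1)Q(t=0) = 4×76 + 3×389 + 3×64 + 2×386 = 304 + 1167 + 192 + 772 = 2435
ΣP(t=0)Q(t=0) = 4×76 + 2×389 + 3×64 + 2×386 = 304 + 778 + 192 + 772 = 2046
link = 2435/2046 = 1.190127
Link t=1→t=2:
ΣP(t=2)Q(t=1) = 4×85 + 3×433 + 4×57 + 2×403 = 340 + 1299 + 228 + 806 = 2673
ΣP(t=1)Q(t=1) = 4×85 + 3×433 + 3×57 + 2×403 = 340 + 1299 + 171 + 806 = 2616
link = 2673/2616 = 1.021789
Chained index = 100 × 1.190127 × 1.021789 = 121.6059

121.61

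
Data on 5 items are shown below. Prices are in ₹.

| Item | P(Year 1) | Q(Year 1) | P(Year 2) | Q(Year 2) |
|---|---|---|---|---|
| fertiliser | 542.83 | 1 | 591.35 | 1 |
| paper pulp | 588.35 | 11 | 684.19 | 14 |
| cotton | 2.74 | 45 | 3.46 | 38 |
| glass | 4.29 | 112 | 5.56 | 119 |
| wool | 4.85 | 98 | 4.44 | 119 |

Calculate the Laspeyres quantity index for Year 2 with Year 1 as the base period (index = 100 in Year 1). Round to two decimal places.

123.20

Laspeyres quantity index uses base-period prices as weights.
ΣP(Year 1)·Q(Year 2) = 542.83×1 + 588.35×14 + 2.74×38 + 4.29×119 + 4.85×119 = 542.83 + 8236.9 + 104.12 + 510.51 + 577.15 = 9971.51
ΣP(Year 1)·Q(Year 1) = 542.83×1 + 588.35×11 + 2.74×45 + 4.29×112 + 4.85×98 = 542.83 + 6471.85 + 123.3 + 480.48 + 475.3 = 8093.76
Index = 9971.51 / 8093.76 × 100 = 123.2000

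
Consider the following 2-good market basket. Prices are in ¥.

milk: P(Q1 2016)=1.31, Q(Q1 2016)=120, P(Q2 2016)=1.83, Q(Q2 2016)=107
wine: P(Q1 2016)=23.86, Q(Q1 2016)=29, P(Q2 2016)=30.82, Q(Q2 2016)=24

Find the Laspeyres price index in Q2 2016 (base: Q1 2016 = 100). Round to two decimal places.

Laspeyres price index uses base-period quantities as weights.
ΣP(Q2 2016)·Q(Q1 2016) = 1.83×120 + 30.82×29 = 219.6 + 893.78 = 1113.38
ΣP(Q1 2016)·Q(Q1 2016) = 1.31×120 + 23.86×29 = 157.2 + 691.94 = 849.14
Index = 1113.38 / 849.14 × 100 = 131.1185

131.12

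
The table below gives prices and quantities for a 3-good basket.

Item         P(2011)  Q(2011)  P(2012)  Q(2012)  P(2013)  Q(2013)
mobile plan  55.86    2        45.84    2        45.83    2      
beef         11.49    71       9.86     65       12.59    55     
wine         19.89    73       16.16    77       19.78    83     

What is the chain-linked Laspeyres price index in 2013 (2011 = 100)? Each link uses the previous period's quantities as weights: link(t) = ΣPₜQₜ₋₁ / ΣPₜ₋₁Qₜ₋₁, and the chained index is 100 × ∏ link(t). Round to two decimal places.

101.97

Link 2011→2012:
ΣP(2012)Q(2011) = 45.84×2 + 9.86×71 + 16.16×73 = 91.68 + 700.06 + 1179.68 = 1971.42
ΣP(2011)Q(2011) = 55.86×2 + 11.49×71 + 19.89×73 = 111.72 + 815.79 + 1451.97 = 2379.48
link = 1971.42/2379.48 = 0.828509
Link 2012→2013:
ΣP(2013)Q(2012) = 45.83×2 + 12.59×65 + 19.78×77 = 91.66 + 818.35 + 1523.06 = 2433.07
ΣP(2012)Q(2012) = 45.84×2 + 9.86×65 + 16.16×77 = 91.68 + 640.9 + 1244.32 = 1976.9
link = 2433.07/1976.9 = 1.230750
Chained index = 100 × 0.828509 × 1.230750 = 101.9687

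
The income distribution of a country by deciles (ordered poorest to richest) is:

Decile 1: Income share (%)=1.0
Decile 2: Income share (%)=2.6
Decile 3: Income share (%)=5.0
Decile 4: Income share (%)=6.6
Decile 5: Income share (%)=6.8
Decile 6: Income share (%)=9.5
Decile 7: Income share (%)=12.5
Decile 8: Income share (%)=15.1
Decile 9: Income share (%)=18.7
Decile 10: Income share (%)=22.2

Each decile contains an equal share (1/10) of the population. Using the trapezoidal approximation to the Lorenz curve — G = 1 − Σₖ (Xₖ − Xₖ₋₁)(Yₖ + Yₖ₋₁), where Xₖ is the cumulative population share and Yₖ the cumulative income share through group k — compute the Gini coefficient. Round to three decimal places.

Cumulative income shares Yₖ: 0.0100, 0.0360, 0.0860, 0.1520, 0.2200, 0.3150, 0.4400, 0.5910, 0.7780, 1.0000
Σ (Xₖ−Xₖ₋₁)(Yₖ+Yₖ₋₁) = (1/10)(0.0100+0.0000) + (1/10)(0.0360+0.0100) + (1/10)(0.0860+0.0360) + (1/10)(0.1520+0.0860) + (1/10)(0.2200+0.1520) + (1/10)(0.3150+0.2200) + (1/10)(0.4400+0.3150) + (1/10)(0.5910+0.4400) + (1/10)(0.7780+0.5910) + (1/10)(1.0000+0.7780)
  = 0.0010 + 0.0046 + 0.0122 + 0.0238 + 0.0372 + 0.0535 + 0.0755 + 0.1031 + 0.1369 + 0.1778 = 0.6256
G = 1 − 0.6256 = 0.3744

0.374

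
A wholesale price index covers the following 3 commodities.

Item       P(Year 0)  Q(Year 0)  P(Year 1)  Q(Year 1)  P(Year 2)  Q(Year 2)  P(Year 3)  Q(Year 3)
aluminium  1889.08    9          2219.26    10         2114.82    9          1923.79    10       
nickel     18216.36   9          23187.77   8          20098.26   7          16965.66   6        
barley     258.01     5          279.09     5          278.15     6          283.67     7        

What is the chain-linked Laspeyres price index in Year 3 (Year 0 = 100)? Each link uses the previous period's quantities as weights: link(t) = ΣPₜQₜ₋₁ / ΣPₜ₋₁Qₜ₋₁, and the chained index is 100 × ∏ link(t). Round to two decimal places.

94.49

Link Year 0→Year 1:
ΣP(Year 1)Q(Year 0) = 2219.26×9 + 23187.77×9 + 279.09×5 = 19973.34 + 208689.93 + 1395.45 = 230058.72
ΣP(Year 0)Q(Year 0) = 1889.08×9 + 18216.36×9 + 258.01×5 = 17001.72 + 163947.24 + 1290.05 = 182239.01
link = 230058.72/182239.01 = 1.262401
Link Year 1→Year 2:
ΣP(Year 2)Q(Year 1) = 2114.82×10 + 20098.26×8 + 278.15×5 = 21148.2 + 160786.08 + 1390.75 = 183325.03
ΣP(Year 1)Q(Year 1) = 2219.26×10 + 23187.77×8 + 279.09×5 = 22192.6 + 185502.16 + 1395.45 = 209090.21
link = 183325.03/209090.21 = 0.876775
Link Year 2→Year 3:
ΣP(Year 3)Q(Year 2) = 1923.79×9 + 16965.66×7 + 283.67×6 = 17314.11 + 118759.62 + 1702.02 = 137775.75
ΣP(Year 2)Q(Year 2) = 2114.82×9 + 20098.26×7 + 278.15×6 = 19033.38 + 140687.82 + 1668.9 = 161390.1
link = 137775.75/161390.1 = 0.853682
Chained index = 100 × 1.262401 × 0.876775 × 0.853682 = 94.4890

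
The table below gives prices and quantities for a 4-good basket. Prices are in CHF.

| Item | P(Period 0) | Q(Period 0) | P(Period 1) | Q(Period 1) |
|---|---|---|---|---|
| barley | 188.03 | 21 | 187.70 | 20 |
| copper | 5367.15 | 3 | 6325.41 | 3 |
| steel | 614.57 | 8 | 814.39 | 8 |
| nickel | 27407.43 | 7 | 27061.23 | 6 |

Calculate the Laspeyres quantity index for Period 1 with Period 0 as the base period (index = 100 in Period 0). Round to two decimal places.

Laspeyres quantity index uses base-period prices as weights.
ΣP(Period 0)·Q(Period 1) = 188.03×20 + 5367.15×3 + 614.57×8 + 27407.43×6 = 3760.6 + 16101.45 + 4916.56 + 164444.58 = 189223.19
ΣP(Period 0)·Q(Period 0) = 188.03×21 + 5367.15×3 + 614.57×8 + 27407.43×7 = 3948.63 + 16101.45 + 4916.56 + 191852.01 = 216818.65
Index = 189223.19 / 216818.65 × 100 = 87.2726

87.27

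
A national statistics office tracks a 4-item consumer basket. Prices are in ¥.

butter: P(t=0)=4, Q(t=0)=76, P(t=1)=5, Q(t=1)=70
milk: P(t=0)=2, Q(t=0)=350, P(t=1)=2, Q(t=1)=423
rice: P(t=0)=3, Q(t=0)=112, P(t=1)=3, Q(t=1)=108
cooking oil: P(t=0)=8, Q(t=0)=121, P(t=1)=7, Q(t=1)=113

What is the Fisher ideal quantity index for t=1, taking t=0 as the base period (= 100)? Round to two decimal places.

Laspeyres component (base-period weights):
ΣP(t=0)Q(t=1) = 4×70 + 2×423 + 3×108 + 8×113 = 280 + 846 + 324 + 904 = 2354
ΣP(t=0)Q(t=0) = 4×76 + 2×350 + 3×112 + 8×121 = 304 + 700 + 336 + 968 = 2308
L = 2354 / 2308 × 100 = 101.9931
Paasche component (current-period weights):
ΣP(t=1)Q(t=1) = 5×70 + 2×423 + 3×108 + 7×113 = 350 + 846 + 324 + 791 = 2311
ΣP(t=1)Q(t=0) = 5×76 + 2×350 + 3×112 + 7×121 = 380 + 700 + 336 + 847 = 2263
P = 2311 / 2263 × 100 = 102.1211
Fisher = √(L × P) = √(101.9931 × 102.1211) = 102.0571

102.06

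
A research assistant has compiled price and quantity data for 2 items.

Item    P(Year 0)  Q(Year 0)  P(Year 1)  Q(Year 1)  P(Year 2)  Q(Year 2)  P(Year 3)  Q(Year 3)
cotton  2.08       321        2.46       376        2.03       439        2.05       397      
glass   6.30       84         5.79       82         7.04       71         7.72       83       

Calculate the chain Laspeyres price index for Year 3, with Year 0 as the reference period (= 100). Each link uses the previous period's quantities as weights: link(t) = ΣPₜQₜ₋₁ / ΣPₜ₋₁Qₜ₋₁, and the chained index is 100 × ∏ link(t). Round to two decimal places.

Link Year 0→Year 1:
ΣP(Year 1)Q(Year 0) = 2.46×321 + 5.79×84 = 789.66 + 486.36 = 1276.02
ΣP(Year 0)Q(Year 0) = 2.08×321 + 6.30×84 = 667.68 + 529.2 = 1196.88
link = 1276.02/1196.88 = 1.066122
Link Year 1→Year 2:
ΣP(Year 2)Q(Year 1) = 2.03×376 + 7.04×82 = 763.28 + 577.28 = 1340.56
ΣP(Year 1)Q(Year 1) = 2.46×376 + 5.79×82 = 924.96 + 474.78 = 1399.74
link = 1340.56/1399.74 = 0.957721
Link Year 2→Year 3:
ΣP(Year 3)Q(Year 2) = 2.05×439 + 7.72×71 = 899.95 + 548.12 = 1448.07
ΣP(Year 2)Q(Year 2) = 2.03×439 + 7.04×71 = 891.17 + 499.84 = 1391.01
link = 1448.07/1391.01 = 1.041021
Chained index = 100 × 1.066122 × 0.957721 × 1.041021 = 106.2931

106.29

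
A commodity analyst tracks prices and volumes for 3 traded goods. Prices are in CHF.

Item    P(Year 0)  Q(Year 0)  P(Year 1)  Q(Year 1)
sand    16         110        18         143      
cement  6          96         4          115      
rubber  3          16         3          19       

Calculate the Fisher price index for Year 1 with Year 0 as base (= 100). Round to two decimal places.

101.51

Laspeyres component (base-period weights):
ΣP(Year 1)Q(Year 0) = 18×110 + 4×96 + 3×16 = 1980 + 384 + 48 = 2412
ΣP(Year 0)Q(Year 0) = 16×110 + 6×96 + 3×16 = 1760 + 576 + 48 = 2384
L = 2412 / 2384 × 100 = 101.1745
Paasche component (current-period weights):
ΣP(Year 1)Q(Year 1) = 18×143 + 4×115 + 3×19 = 2574 + 460 + 57 = 3091
ΣP(Year 0)Q(Year 1) = 16×143 + 6×115 + 3×19 = 2288 + 690 + 57 = 3035
P = 3091 / 3035 × 100 = 101.8451
Fisher = √(L × P) = √(101.1745 × 101.8451) = 101.5093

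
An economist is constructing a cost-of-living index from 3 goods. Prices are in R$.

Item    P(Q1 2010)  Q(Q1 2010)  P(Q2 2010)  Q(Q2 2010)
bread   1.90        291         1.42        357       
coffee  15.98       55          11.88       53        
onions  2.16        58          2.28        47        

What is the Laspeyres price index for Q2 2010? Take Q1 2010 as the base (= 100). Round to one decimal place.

Laspeyres price index uses base-period quantities as weights.
ΣP(Q2 2010)·Q(Q1 2010) = 1.42×291 + 11.88×55 + 2.28×58 = 413.22 + 653.4 + 132.24 = 1198.86
ΣP(Q1 2010)·Q(Q1 2010) = 1.90×291 + 15.98×55 + 2.16×58 = 552.9 + 878.9 + 125.28 = 1557.08
Index = 1198.86 / 1557.08 × 100 = 76.9941

77.0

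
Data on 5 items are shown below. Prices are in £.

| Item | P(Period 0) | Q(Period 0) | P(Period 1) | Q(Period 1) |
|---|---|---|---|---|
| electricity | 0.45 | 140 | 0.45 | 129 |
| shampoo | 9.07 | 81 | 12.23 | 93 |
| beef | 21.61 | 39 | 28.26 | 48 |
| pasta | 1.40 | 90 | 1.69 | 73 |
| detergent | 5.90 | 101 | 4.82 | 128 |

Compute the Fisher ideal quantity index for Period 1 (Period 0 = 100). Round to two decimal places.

118.08

Laspeyres component (base-period weights):
ΣP(Period 0)Q(Period 1) = 0.45×129 + 9.07×93 + 21.61×48 + 1.40×73 + 5.90×128 = 58.05 + 843.51 + 1037.28 + 102.2 + 755.2 = 2796.24
ΣP(Period 0)Q(Period 0) = 0.45×140 + 9.07×81 + 21.61×39 + 1.40×90 + 5.90×101 = 63 + 734.67 + 842.79 + 126 + 595.9 = 2362.36
L = 2796.24 / 2362.36 × 100 = 118.3664
Paasche component (current-period weights):
ΣP(Period 1)Q(Period 1) = 0.45×129 + 12.23×93 + 28.26×48 + 1.69×73 + 4.82×128 = 58.05 + 1137.39 + 1356.48 + 123.37 + 616.96 = 3292.25
ΣP(Period 1)Q(Period 0) = 0.45×140 + 12.23×81 + 28.26×39 + 1.69×90 + 4.82×101 = 63 + 990.63 + 1102.14 + 152.1 + 486.82 = 2794.69
P = 3292.25 / 2794.69 × 100 = 117.8038
Fisher = √(L × P) = √(118.3664 × 117.8038) = 118.0847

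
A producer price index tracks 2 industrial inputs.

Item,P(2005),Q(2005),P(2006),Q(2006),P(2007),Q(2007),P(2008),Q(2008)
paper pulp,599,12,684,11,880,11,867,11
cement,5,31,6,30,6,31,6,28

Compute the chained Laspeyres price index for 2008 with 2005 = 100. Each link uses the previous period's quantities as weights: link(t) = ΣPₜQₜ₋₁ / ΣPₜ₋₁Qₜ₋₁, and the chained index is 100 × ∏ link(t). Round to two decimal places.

144.18

Link 2005→2006:
ΣP(2006)Q(2005) = 684×12 + 6×31 = 8208 + 186 = 8394
ΣP(2005)Q(2005) = 599×12 + 5×31 = 7188 + 155 = 7343
link = 8394/7343 = 1.143130
Link 2006→2007:
ΣP(2007)Q(2006) = 880×11 + 6×30 = 9680 + 180 = 9860
ΣP(2006)Q(2006) = 684×11 + 6×30 = 7524 + 180 = 7704
link = 9860/7704 = 1.279855
Link 2007→2008:
ΣP(2008)Q(2007) = 867×11 + 6×31 = 9537 + 186 = 9723
ΣP(2007)Q(2007) = 880×11 + 6×31 = 9680 + 186 = 9866
link = 9723/9866 = 0.985506
Chained index = 100 × 1.143130 × 1.279855 × 0.985506 = 144.1834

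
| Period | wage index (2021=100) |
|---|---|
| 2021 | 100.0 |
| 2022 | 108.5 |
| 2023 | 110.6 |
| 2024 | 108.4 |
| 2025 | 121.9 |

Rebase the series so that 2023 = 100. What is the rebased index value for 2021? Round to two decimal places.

Rebased(2021) = 100.0 / 110.6 × 100 = 90.4159

90.42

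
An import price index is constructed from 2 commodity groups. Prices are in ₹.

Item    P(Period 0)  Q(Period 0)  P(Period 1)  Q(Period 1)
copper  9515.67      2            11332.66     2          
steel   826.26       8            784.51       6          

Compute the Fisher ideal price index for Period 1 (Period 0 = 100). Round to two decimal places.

113.49

Laspeyres component (base-period weights):
ΣP(Period 1)Q(Period 0) = 11332.66×2 + 784.51×8 = 22665.32 + 6276.08 = 28941.4
ΣP(Period 0)Q(Period 0) = 9515.67×2 + 826.26×8 = 19031.34 + 6610.08 = 25641.42
L = 28941.4 / 25641.42 × 100 = 112.8697
Paasche component (current-period weights):
ΣP(Period 1)Q(Period 1) = 11332.66×2 + 784.51×6 = 22665.32 + 4707.06 = 27372.38
ΣP(Period 0)Q(Period 1) = 9515.67×2 + 826.26×6 = 19031.34 + 4957.56 = 23988.9
P = 27372.38 / 23988.9 × 100 = 114.1044
Fisher = √(L × P) = √(112.8697 × 114.1044) = 113.4854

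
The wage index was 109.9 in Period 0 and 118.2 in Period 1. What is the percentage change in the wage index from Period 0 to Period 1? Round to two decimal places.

Change = (118.2 − 109.9) / 109.9 × 100
       = 8.3 / 109.9 × 100 = 7.5523%

7.55%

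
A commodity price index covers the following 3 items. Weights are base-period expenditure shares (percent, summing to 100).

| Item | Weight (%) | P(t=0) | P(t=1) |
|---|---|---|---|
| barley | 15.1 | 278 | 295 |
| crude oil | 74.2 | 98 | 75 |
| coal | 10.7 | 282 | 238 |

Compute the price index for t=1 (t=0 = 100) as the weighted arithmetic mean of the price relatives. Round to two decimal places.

81.84

barley: 15.1 × (295/278) = 15.1 × 1.061151 = 16.0234
crude oil: 74.2 × (75/98) = 74.2 × 0.765306 = 56.7857
coal: 10.7 × (238/282) = 10.7 × 0.843972 = 9.0305
Index = Σ wᵢ·(p₁ᵢ/p₀ᵢ) = 16.0234 + 56.7857 + 9.0305 = 81.8396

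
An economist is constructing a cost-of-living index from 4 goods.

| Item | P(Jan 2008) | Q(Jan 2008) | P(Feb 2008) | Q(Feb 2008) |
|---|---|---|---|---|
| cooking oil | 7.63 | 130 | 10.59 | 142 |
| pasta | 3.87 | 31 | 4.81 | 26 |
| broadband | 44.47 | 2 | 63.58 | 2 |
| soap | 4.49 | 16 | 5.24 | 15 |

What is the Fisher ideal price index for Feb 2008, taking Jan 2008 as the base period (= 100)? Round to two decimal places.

Laspeyres component (base-period weights):
ΣP(Feb 2008)Q(Jan 2008) = 10.59×130 + 4.81×31 + 63.58×2 + 5.24×16 = 1376.7 + 149.11 + 127.16 + 83.84 = 1736.81
ΣP(Jan 2008)Q(Jan 2008) = 7.63×130 + 3.87×31 + 44.47×2 + 4.49×16 = 991.9 + 119.97 + 88.94 + 71.84 = 1272.65
L = 1736.81 / 1272.65 × 100 = 136.4719
Paasche component (current-period weights):
ΣP(Feb 2008)Q(Feb 2008) = 10.59×142 + 4.81×26 + 63.58×2 + 5.24×15 = 1503.78 + 125.06 + 127.16 + 78.6 = 1834.6
ΣP(Jan 2008)Q(Feb 2008) = 7.63×142 + 3.87×26 + 44.47×2 + 4.49×15 = 1083.46 + 100.62 + 88.94 + 67.35 = 1340.37
P = 1834.6 / 1340.37 × 100 = 136.8727
Fisher = √(L × P) = √(136.4719 × 136.8727) = 136.6721

136.67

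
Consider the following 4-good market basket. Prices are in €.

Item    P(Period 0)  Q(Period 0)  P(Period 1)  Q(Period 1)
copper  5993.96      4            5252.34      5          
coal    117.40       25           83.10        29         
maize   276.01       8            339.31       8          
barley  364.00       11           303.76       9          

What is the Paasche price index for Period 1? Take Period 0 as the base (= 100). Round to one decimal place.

87.8

Paasche price index uses current-period quantities as weights.
ΣP(Period 1)·Q(Period 1) = 5252.34×5 + 83.10×29 + 339.31×8 + 303.76×9 = 26261.7 + 2409.9 + 2714.48 + 2733.84 = 34119.92
ΣP(Period 0)·Q(Period 1) = 5993.96×5 + 117.40×29 + 276.01×8 + 364.00×9 = 29969.8 + 3404.6 + 2208.08 + 3276 = 38858.48
Index = 34119.92 / 38858.48 × 100 = 87.8056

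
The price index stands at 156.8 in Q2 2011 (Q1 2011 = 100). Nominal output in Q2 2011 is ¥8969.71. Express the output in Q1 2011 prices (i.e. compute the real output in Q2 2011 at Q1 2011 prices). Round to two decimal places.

Real = Nominal ÷ (Index/100) = 8969.71 ÷ (156.8/100)
     = 8969.71 ÷ 1.568 = 5720.4783

5720.48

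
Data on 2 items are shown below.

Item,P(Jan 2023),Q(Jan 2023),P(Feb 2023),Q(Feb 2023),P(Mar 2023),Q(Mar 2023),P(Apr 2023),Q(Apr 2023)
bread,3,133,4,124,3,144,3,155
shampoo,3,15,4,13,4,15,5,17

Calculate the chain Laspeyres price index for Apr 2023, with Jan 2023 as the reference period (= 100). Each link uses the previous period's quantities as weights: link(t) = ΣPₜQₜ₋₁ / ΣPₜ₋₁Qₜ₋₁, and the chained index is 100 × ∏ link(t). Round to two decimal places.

Link Jan 2023→Feb 2023:
ΣP(Feb 2023)Q(Jan 2023) = 4×133 + 4×15 = 532 + 60 = 592
ΣP(Jan 2023)Q(Jan 2023) = 3×133 + 3×15 = 399 + 45 = 444
link = 592/444 = 1.333333
Link Feb 2023→Mar 2023:
ΣP(Mar 2023)Q(Feb 2023) = 3×124 + 4×13 = 372 + 52 = 424
ΣP(Feb 2023)Q(Feb 2023) = 4×124 + 4×13 = 496 + 52 = 548
link = 424/548 = 0.773723
Link Mar 2023→Apr 2023:
ΣP(Apr 2023)Q(Mar 2023) = 3×144 + 5×15 = 432 + 75 = 507
ΣP(Mar 2023)Q(Mar 2023) = 3×144 + 4×15 = 432 + 60 = 492
link = 507/492 = 1.030488
Chained index = 100 × 1.333333 × 0.773723 × 1.030488 = 106.3082

106.31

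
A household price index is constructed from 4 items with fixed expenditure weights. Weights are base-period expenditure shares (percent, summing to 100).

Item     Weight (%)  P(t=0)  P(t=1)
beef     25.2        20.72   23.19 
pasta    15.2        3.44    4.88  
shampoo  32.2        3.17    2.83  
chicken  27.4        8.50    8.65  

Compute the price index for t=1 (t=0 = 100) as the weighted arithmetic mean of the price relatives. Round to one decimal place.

beef: 25.2 × (23.19/20.72) = 25.2 × 1.119208 = 28.2041
pasta: 15.2 × (4.88/3.44) = 15.2 × 1.418605 = 21.5628
shampoo: 32.2 × (2.83/3.17) = 32.2 × 0.892744 = 28.7464
chicken: 27.4 × (8.65/8.50) = 27.4 × 1.017647 = 27.8835
Index = Σ wᵢ·(p₁ᵢ/p₀ᵢ) = 28.2041 + 21.5628 + 28.7464 + 27.8835 = 106.3967

106.4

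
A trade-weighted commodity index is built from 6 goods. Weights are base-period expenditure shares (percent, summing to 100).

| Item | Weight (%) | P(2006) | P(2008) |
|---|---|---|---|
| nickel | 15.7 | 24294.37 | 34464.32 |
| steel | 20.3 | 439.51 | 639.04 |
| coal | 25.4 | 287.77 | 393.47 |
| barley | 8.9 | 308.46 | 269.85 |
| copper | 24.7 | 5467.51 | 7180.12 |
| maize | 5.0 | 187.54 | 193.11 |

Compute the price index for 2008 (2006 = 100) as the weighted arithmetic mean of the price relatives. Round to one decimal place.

nickel: 15.7 × (34464.32/24294.37) = 15.7 × 1.418613 = 22.2722
steel: 20.3 × (639.04/439.51) = 20.3 × 1.453983 = 29.5159
coal: 25.4 × (393.47/287.77) = 25.4 × 1.367307 = 34.7296
barley: 8.9 × (269.85/308.46) = 8.9 × 0.874830 = 7.7860
copper: 24.7 × (7180.12/5467.51) = 24.7 × 1.313234 = 32.4369
maize: 5.0 × (193.11/187.54) = 5.0 × 1.029700 = 5.1485
Index = Σ wᵢ·(p₁ᵢ/p₀ᵢ) = 22.2722 + 29.5159 + 34.7296 + 7.7860 + 32.4369 + 5.1485 = 131.8891

131.9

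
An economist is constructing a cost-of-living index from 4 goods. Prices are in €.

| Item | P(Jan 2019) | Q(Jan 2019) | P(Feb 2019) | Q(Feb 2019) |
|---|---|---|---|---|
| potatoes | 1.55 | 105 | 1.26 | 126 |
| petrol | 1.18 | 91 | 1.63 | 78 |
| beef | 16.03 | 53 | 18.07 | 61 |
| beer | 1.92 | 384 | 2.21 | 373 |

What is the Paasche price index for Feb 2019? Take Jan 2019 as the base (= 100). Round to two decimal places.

111.67

Paasche price index uses current-period quantities as weights.
ΣP(Feb 2019)·Q(Feb 2019) = 1.26×126 + 1.63×78 + 18.07×61 + 2.21×373 = 158.76 + 127.14 + 1102.27 + 824.33 = 2212.5
ΣP(Jan 2019)·Q(Feb 2019) = 1.55×126 + 1.18×78 + 16.03×61 + 1.92×373 = 195.3 + 92.04 + 977.83 + 716.16 = 1981.33
Index = 2212.5 / 1981.33 × 100 = 111.6674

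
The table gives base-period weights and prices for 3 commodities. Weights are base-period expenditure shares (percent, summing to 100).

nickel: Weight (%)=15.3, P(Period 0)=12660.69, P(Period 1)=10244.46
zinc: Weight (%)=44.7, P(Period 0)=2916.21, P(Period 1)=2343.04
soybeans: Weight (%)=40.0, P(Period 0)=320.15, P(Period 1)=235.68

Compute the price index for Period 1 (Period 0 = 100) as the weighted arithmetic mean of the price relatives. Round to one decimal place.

77.7

nickel: 15.3 × (10244.46/12660.69) = 15.3 × 0.809155 = 12.3801
zinc: 44.7 × (2343.04/2916.21) = 44.7 × 0.803454 = 35.9144
soybeans: 40.0 × (235.68/320.15) = 40.0 × 0.736155 = 29.4462
Index = Σ wᵢ·(p₁ᵢ/p₀ᵢ) = 12.3801 + 35.9144 + 29.4462 = 77.7407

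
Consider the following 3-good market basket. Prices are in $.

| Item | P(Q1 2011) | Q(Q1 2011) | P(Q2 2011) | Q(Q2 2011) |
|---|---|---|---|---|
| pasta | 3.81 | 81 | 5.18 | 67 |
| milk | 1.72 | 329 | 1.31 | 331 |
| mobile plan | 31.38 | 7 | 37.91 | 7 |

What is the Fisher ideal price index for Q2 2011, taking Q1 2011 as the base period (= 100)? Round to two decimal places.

101.08

Laspeyres component (base-period weights):
ΣP(Q2 2011)Q(Q1 2011) = 5.18×81 + 1.31×329 + 37.91×7 = 419.58 + 430.99 + 265.37 = 1115.94
ΣP(Q1 2011)Q(Q1 2011) = 3.81×81 + 1.72×329 + 31.38×7 = 308.61 + 565.88 + 219.66 = 1094.15
L = 1115.94 / 1094.15 × 100 = 101.9915
Paasche component (current-period weights):
ΣP(Q2 2011)Q(Q2 2011) = 5.18×67 + 1.31×331 + 37.91×7 = 347.06 + 433.61 + 265.37 = 1046.04
ΣP(Q1 2011)Q(Q2 2011) = 3.81×67 + 1.72×331 + 31.38×7 = 255.27 + 569.32 + 219.66 = 1044.25
P = 1046.04 / 1044.25 × 100 = 100.1714
Fisher = √(L × P) = √(101.9915 × 100.1714) = 101.0774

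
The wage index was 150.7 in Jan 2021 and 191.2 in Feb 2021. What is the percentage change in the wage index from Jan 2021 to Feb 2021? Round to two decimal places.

26.87%

Change = (191.2 − 150.7) / 150.7 × 100
       = 40.5 / 150.7 × 100 = 26.8746%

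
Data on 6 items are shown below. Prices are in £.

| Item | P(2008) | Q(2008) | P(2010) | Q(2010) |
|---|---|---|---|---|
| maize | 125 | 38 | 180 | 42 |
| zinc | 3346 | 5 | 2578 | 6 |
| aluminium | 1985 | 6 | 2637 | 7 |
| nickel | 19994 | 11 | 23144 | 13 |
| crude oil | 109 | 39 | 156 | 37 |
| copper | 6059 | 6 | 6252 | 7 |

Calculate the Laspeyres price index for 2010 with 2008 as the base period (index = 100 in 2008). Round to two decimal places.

Laspeyres price index uses base-period quantities as weights.
ΣP(2010)·Q(2008) = 180×38 + 2578×5 + 2637×6 + 23144×11 + 156×39 + 6252×6 = 6840 + 12890 + 15822 + 254584 + 6084 + 37512 = 333732
ΣP(2008)·Q(2008) = 125×38 + 3346×5 + 1985×6 + 19994×11 + 109×39 + 6059×6 = 4750 + 16730 + 11910 + 219934 + 4251 + 36354 = 293929
Index = 333732 / 293929 × 100 = 113.5417

113.54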